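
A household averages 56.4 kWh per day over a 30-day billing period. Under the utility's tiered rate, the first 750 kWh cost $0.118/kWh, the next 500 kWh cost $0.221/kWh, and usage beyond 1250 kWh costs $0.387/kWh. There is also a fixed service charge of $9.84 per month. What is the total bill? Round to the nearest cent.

Usage = 56.4 kWh/day × 30 days = 1692 kWh
First 750 kWh × $0.118 = $88.50
Next 500 kWh × $0.221 = $110.50
Remaining 442 kWh × $0.387 = $171.05
Energy charge = $370.05; + service $9.84 = $379.89

$379.89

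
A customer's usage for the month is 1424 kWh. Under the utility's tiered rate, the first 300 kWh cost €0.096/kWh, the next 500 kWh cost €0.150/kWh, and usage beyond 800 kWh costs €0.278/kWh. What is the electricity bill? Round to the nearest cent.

First 300 kWh × €0.096 = €28.80
Next 500 kWh × €0.150 = €75.00
Remaining 624 kWh × €0.278 = €173.47
Total = €277.27

€277.27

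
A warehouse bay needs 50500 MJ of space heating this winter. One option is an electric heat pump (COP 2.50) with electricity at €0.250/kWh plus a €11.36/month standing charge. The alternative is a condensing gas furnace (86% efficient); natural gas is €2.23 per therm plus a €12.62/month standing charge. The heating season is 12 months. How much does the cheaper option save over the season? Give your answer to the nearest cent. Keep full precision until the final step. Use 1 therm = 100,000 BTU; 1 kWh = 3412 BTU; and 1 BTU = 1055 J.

€146.58

Heat load = 50500 MJ = 50,500,000,000 J / 1055 = 47,867,299 BTU
Gas: input = 47,867,299 / 0.86 = 55,659,650 BTU = 556.6 therm → 556.6 × €2.23 = €1,241.21; + 12 × €12.62 standing = €1,392.65
Heat pump: 47,867,299 BTU / 3412 = 14,030 kWh heat; / 2.50 = 5,612 kWh in → × €0.250 = €1,402.91; + 12 × €11.36 standing = €1,539.23
Difference = |€1,392.65 − €1,539.23| = €146.58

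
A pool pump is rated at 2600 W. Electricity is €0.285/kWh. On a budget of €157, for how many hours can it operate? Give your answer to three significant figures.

212 h

Energy budget = €157 / €0.285 per kWh = 550.9 kWh = 550,877 Wh
Runtime = 550,877 Wh / 2600 W = 211.9 h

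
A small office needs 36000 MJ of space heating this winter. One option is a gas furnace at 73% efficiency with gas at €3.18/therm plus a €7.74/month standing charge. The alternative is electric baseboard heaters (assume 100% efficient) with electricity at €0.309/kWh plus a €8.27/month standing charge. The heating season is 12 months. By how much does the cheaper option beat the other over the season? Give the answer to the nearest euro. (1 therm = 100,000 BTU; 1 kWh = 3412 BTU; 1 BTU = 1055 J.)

€1610

Heat load = 36000 MJ = 36,000,000,000 J / 1055 = 34,123,223 BTU
Gas: input = 34,123,223 / 0.73 = 46,744,141 BTU = 467.4 therm → 467.4 × €3.18 = €1,486.46; + 12 × €7.74 standing = €1,579.34
Electric: 34,123,223 BTU / 3412 = 10,000 kWh → × €0.309 = €3,090.29; + 12 × €8.27 standing = €3,189.53
Difference = |€1,579.34 − €3,189.53| = €1,610.19 ≈ €1610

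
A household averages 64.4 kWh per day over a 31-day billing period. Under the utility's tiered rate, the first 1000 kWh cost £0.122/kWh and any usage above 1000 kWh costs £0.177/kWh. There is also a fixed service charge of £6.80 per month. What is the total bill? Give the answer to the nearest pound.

Usage = 64.4 kWh/day × 31 days = 1996.4 kWh
First 1000 kWh × £0.122 = £122.00
Remaining 996.4 kWh × £0.177 = £176.36
Energy charge = £298.36; + service £6.80 = £305.16 ≈ £305

£305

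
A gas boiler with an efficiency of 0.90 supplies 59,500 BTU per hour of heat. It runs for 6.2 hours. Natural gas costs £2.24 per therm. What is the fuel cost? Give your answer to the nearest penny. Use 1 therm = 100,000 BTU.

£9.18

Heat delivered = 59,500 BTU/h × 6.2 h = 368,900 BTU
Gas input = 368,900 / 0.90 = 409,889 BTU
= 409,889 / 100,000 = 4.099 therm
Cost = 4.099 × £2.24/therm = £9.18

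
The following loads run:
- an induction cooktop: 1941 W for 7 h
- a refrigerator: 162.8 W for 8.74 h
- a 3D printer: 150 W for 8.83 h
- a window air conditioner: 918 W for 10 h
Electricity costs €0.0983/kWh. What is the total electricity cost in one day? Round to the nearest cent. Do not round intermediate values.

€2.51

induction cooktop: 1941 W × 7 h = 13,587 Wh = 13.59 kWh
refrigerator: 162.8 W × 8.74 h = 1,423 Wh = 1.423 kWh
3D printer: 150 W × 8.83 h = 1,324 Wh = 1.325 kWh
window air conditioner: 918 W × 10 h = 9,180 Wh = 9.18 kWh
Total energy = 13.59 + 1.423 + 1.325 + 9.18 = 25.51 kWh
Cost = 25.51 kWh × €0.0983 = €2.51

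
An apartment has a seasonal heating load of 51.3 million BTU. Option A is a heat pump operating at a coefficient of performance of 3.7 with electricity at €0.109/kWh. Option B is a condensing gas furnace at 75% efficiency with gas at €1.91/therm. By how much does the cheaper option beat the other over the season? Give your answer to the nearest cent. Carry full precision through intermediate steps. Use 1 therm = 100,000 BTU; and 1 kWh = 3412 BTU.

Heat load = 51.3 × 10⁶ BTU = 51,300,000 BTU
Gas: input = 51,300,000 / 0.75 = 68,400,000 BTU = 684 therm → 684 × €1.91 = €1,306.44
Heat pump: 51,300,000 BTU / 3412 = 15,040 kWh heat; / 3.7 = 4,064 kWh in → × €0.109 = €442.93
Difference = |€1,306.44 − €442.93| = €863.51

€863.51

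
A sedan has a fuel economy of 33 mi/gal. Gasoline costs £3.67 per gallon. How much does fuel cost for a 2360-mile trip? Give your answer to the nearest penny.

Fuel = 2360 mi / 33 mpg = 71.52 gal
Cost = 71.52 gal × £3.67/gal = £262.46

£262.46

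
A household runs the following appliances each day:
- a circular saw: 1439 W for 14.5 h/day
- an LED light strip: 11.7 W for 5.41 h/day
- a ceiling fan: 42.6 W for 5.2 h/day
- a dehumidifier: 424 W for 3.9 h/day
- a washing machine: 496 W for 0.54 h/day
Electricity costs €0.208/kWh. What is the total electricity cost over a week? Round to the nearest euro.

€34

circular saw: 1439 W × 14.5 h × 7 d = 146,058 Wh = 146.1 kWh
LED light strip: 11.7 W × 5.41 h × 7 d = 443 Wh = 0.4431 kWh
ceiling fan: 42.6 W × 5.2 h × 7 d = 1,551 Wh = 1.551 kWh
dehumidifier: 424 W × 3.9 h × 7 d = 11,575 Wh = 11.58 kWh
washing machine: 496 W × 0.54 h × 7 d = 1,875 Wh = 1.875 kWh
Total energy = 146.1 + 0.4431 + 1.551 + 11.58 + 1.875 = 161.5 kWh
Cost = 161.5 kWh × €0.208 = €33.59 ≈ €34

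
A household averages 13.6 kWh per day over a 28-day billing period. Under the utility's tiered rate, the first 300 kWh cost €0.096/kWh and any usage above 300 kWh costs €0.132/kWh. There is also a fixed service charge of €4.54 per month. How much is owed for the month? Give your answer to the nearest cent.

Usage = 13.6 kWh/day × 28 days = 380.8 kWh
First 300 kWh × €0.096 = €28.80
Remaining 80.8 kWh × €0.132 = €10.67
Energy charge = €39.47; + service €4.54 = €44.01

€44.01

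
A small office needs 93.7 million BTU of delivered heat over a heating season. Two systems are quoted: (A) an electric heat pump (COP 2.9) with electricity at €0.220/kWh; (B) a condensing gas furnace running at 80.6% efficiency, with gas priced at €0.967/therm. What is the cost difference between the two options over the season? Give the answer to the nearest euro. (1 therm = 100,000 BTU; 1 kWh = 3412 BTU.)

Heat load = 93.7 × 10⁶ BTU = 93,700,000 BTU
Gas: input = 93,700,000 / 0.806 = 116,253,102 BTU = 1,163 therm → 1,163 × €0.967 = €1,124.17
Heat pump: 93,700,000 BTU / 3412 = 27,460 kWh heat; / 2.9 = 9,470 kWh in → × €0.220 = €2,083.32
Difference = |€1,124.17 − €2,083.32| = €959.15 ≈ €959

€959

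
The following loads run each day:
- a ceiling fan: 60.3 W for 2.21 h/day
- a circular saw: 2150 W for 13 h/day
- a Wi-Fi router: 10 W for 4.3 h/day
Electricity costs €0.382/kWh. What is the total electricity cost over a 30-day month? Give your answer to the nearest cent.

ceiling fan: 60.3 W × 2.21 h × 30 d = 3,998 Wh = 3.998 kWh
circular saw: 2150 W × 13 h × 30 d = 838,500 Wh = 838.5 kWh
Wi-Fi router: 10 W × 4.3 h × 30 d = 1,290 Wh = 1.29 kWh
Total energy = 3.998 + 838.5 + 1.29 = 843.8 kWh
Cost = 843.8 kWh × €0.382 = €322.33

€322.33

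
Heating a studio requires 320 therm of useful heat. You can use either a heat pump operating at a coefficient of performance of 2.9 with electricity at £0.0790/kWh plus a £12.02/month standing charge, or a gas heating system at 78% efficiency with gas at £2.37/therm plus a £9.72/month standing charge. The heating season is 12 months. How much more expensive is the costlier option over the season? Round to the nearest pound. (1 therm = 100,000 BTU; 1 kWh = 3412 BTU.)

Heat load = 320 therm × 100,000 = 32,000,000 BTU
Gas: input = 32,000,000 / 0.78 = 41,025,641 BTU = 410.3 therm → 410.3 × £2.37 = £972.31; + 12 × £9.72 standing = £1,088.95
Heat pump: 32,000,000 BTU / 3412 = 9,379 kWh heat; / 2.9 = 3,234 kWh in → × £0.0790 = £255.49; + 12 × £12.02 standing = £399.73
Difference = |£1,088.95 − £399.73| = £689.22 ≈ £689

£689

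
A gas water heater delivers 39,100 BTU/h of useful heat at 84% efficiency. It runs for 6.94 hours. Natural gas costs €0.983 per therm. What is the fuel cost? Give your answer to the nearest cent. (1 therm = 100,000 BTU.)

Heat delivered = 39,100 BTU/h × 6.94 h = 271,354 BTU
Gas input = 271,354 / 0.84 = 323,040 BTU
= 323,040 / 100,000 = 3.23 therm
Cost = 3.23 × €0.983/therm = €3.18

€3.18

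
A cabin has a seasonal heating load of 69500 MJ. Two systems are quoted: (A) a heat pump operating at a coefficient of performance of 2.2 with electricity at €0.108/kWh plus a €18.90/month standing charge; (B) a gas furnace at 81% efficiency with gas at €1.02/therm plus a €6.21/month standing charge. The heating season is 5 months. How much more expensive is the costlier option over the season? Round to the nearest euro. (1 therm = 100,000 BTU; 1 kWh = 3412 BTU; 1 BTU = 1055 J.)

Heat load = 69500 MJ = 69,500,000,000 J / 1055 = 65,876,777 BTU
Gas: input = 65,876,777 / 0.81 = 81,329,355 BTU = 813.3 therm → 813.3 × €1.02 = €829.56; + 5 × €6.21 standing = €860.61
Heat pump: 65,876,777 BTU / 3412 = 19,310 kWh heat; / 2.2 = 8,776 kWh in → × €0.108 = €947.82; + 5 × €18.90 standing = €1,042.32
Difference = |€860.61 − €1,042.32| = €181.71 ≈ €182

€182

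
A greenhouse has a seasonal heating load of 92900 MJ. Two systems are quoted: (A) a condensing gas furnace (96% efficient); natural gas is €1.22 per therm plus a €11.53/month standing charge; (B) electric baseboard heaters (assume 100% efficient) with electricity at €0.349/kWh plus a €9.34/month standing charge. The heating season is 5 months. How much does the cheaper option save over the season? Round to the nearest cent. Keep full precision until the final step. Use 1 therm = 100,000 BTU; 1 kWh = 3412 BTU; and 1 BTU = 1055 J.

Heat load = 92900 MJ = 92,900,000,000 J / 1055 = 88,056,872 BTU
Gas: input = 88,056,872 / 0.96 = 91,725,908 BTU = 917.3 therm → 917.3 × €1.22 = €1,119.06; + 5 × €11.53 standing = €1,176.71
Electric: 88,056,872 BTU / 3412 = 25,810 kWh → × €0.349 = €9,006.99; + 5 × €9.34 standing = €9,053.69
Difference = |€1,176.71 − €9,053.69| = €7,876.98

€7876.98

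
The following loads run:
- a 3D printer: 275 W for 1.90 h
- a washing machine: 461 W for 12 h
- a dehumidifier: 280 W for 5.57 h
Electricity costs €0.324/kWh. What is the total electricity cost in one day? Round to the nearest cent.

3D printer: 275 W × 1.90 h = 522 Wh = 0.5225 kWh
washing machine: 461 W × 12 h = 5,532 Wh = 5.532 kWh
dehumidifier: 280 W × 5.57 h = 1,560 Wh = 1.56 kWh
Total energy = 0.5225 + 5.532 + 1.56 = 7.614 kWh
Cost = 7.614 kWh × €0.324 = €2.47

€2.47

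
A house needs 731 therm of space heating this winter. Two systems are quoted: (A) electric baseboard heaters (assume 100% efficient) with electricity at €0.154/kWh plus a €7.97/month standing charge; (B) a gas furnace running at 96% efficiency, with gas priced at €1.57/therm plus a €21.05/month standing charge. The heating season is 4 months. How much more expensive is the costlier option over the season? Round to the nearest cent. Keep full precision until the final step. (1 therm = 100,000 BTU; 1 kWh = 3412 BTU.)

Heat load = 731 therm × 100,000 = 73,100,000 BTU
Gas: input = 73,100,000 / 0.96 = 76,145,833 BTU = 761.5 therm → 761.5 × €1.57 = €1,195.49; + 4 × €21.05 standing = €1,279.69
Electric: 73,100,000 BTU / 3412 = 21,420 kWh → × €0.154 = €3,299.36; + 4 × €7.97 standing = €3,331.24
Difference = |€1,279.69 − €3,331.24| = €2,051.55

€2051.55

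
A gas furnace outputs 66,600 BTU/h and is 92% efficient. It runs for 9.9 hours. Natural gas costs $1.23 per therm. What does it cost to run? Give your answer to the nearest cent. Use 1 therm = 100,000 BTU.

$8.82

Heat delivered = 66,600 BTU/h × 9.9 h = 659,340 BTU
Gas input = 659,340 / 0.92 = 716,674 BTU
= 716,674 / 100,000 = 7.167 therm
Cost = 7.167 × $1.23/therm = $8.82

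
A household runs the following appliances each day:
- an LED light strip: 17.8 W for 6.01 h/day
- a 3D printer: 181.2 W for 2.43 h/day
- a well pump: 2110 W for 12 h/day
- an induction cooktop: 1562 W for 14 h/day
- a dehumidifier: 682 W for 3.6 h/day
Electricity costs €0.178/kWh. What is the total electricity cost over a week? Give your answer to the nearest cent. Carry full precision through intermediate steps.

€62.54

LED light strip: 17.8 W × 6.01 h × 7 d = 749 Wh = 0.7488 kWh
3D printer: 181.2 W × 2.43 h × 7 d = 3,082 Wh = 3.082 kWh
well pump: 2110 W × 12 h × 7 d = 177,240 Wh = 177.2 kWh
induction cooktop: 1562 W × 14 h × 7 d = 153,076 Wh = 153.1 kWh
dehumidifier: 682 W × 3.6 h × 7 d = 17,186 Wh = 17.19 kWh
Total energy = 0.7488 + 3.082 + 177.2 + 153.1 + 17.19 = 351.3 kWh
Cost = 351.3 kWh × €0.178 = €62.54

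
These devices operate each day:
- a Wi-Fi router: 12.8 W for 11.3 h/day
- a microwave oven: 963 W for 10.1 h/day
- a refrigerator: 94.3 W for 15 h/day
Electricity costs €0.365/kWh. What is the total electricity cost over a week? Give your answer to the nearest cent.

€28.83

Wi-Fi router: 12.8 W × 11.3 h × 7 d = 1,012 Wh = 1.012 kWh
microwave oven: 963 W × 10.1 h × 7 d = 68,084 Wh = 68.08 kWh
refrigerator: 94.3 W × 15 h × 7 d = 9,902 Wh = 9.902 kWh
Total energy = 1.012 + 68.08 + 9.902 = 79 kWh
Cost = 79 kWh × €0.365 = €28.83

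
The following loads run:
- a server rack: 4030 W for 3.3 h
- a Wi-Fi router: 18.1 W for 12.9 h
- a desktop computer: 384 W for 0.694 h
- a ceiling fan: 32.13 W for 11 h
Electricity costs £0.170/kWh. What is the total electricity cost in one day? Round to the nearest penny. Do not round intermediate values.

server rack: 4030 W × 3.3 h = 13,299 Wh = 13.3 kWh
Wi-Fi router: 18.1 W × 12.9 h = 233 Wh = 0.2335 kWh
desktop computer: 384 W × 0.694 h = 266 Wh = 0.2665 kWh
ceiling fan: 32.13 W × 11 h = 353 Wh = 0.3534 kWh
Total energy = 13.3 + 0.2335 + 0.2665 + 0.3534 = 14.15 kWh
Cost = 14.15 kWh × £0.170 = £2.41

£2.41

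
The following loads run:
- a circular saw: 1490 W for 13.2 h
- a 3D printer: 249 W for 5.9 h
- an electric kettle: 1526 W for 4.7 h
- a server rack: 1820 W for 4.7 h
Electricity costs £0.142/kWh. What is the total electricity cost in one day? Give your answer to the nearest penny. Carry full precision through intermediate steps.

circular saw: 1490 W × 13.2 h = 19,668 Wh = 19.67 kWh
3D printer: 249 W × 5.9 h = 1,469 Wh = 1.469 kWh
electric kettle: 1526 W × 4.7 h = 7,172 Wh = 7.172 kWh
server rack: 1820 W × 4.7 h = 8,554 Wh = 8.554 kWh
Total energy = 19.67 + 1.469 + 7.172 + 8.554 = 36.86 kWh
Cost = 36.86 kWh × £0.142 = £5.23

£5.23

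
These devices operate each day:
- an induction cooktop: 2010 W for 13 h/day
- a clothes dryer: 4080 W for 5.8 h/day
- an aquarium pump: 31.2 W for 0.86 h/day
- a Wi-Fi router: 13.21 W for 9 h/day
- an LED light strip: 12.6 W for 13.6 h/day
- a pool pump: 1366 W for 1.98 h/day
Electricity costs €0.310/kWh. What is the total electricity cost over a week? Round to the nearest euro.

€115

induction cooktop: 2010 W × 13 h × 7 d = 182,910 Wh = 182.9 kWh
clothes dryer: 4080 W × 5.8 h × 7 d = 165,648 Wh = 165.6 kWh
aquarium pump: 31.2 W × 0.86 h × 7 d = 188 Wh = 0.1878 kWh
Wi-Fi router: 13.21 W × 9 h × 7 d = 832 Wh = 0.8322 kWh
LED light strip: 12.6 W × 13.6 h × 7 d = 1,200 Wh = 1.2 kWh
pool pump: 1366 W × 1.98 h × 7 d = 18,933 Wh = 18.93 kWh
Total energy = 182.9 + 165.6 + 0.1878 + 0.8322 + 1.2 + 18.93 = 369.7 kWh
Cost = 369.7 kWh × €0.310 = €114.61 ≈ €115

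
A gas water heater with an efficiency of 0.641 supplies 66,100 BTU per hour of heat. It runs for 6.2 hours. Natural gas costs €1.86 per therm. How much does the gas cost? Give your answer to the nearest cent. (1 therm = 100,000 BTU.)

€11.89

Heat delivered = 66,100 BTU/h × 6.2 h = 409,820 BTU
Gas input = 409,820 / 0.641 = 639,345 BTU
= 639,345 / 100,000 = 6.393 therm
Cost = 6.393 × €1.86/therm = €11.89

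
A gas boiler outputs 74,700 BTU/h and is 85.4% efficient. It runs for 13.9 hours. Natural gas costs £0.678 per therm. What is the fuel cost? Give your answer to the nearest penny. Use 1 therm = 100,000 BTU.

£8.24

Heat delivered = 74,700 BTU/h × 13.9 h = 1,038,330 BTU
Gas input = 1,038,330 / 0.854 = 1,215,843 BTU
= 1,215,843 / 100,000 = 12.16 therm
Cost = 12.16 × £0.678/therm = £8.24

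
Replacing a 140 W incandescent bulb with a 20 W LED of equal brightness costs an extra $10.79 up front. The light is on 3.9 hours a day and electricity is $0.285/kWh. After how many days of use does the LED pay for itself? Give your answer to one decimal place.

80.9 days

Power saved = 140 − 20 = 120 W
Daily energy saved = 120 W × 3.9 h = 468 Wh = 0.468 kWh
Daily savings = 0.468 × $0.285 = $0.1334
Payback = $10.79 / $0.1334 per day = 80.9 days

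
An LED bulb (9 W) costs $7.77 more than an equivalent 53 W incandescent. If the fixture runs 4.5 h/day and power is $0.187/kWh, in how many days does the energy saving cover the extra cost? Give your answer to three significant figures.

210 days

Power saved = 53 − 9 = 44 W
Daily energy saved = 44 W × 4.5 h = 198 Wh = 0.198 kWh
Daily savings = 0.198 × $0.187 = $0.0370
Payback = $7.77 / $0.0370 per day = 209.9 days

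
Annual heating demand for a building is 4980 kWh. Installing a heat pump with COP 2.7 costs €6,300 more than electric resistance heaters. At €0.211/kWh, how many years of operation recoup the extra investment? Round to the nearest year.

Resistance: 4980 kWh × €0.211 = €1,050.78/yr
Heat pump: 4980 / 2.7 = 1844 kWh in → × €0.211 = €389.18/yr
Annual savings = €661.60
Payback = €6,300 / €661.60 = 9.52 years

10 years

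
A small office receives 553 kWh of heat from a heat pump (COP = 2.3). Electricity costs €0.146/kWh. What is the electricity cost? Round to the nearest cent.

€35.10

Electrical input = 553 kWh / 2.3 = 240.4 kWh
Cost = 240.4 × €0.146/kWh = €35.10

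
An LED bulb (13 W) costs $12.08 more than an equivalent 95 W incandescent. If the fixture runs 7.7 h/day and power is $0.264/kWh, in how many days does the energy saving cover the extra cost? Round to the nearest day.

72 days

Power saved = 95 − 13 = 82 W
Daily energy saved = 82 W × 7.7 h = 631.4 Wh = 0.6314 kWh
Daily savings = 0.6314 × $0.264 = $0.1667
Payback = $12.08 / $0.1667 per day = 72.47 days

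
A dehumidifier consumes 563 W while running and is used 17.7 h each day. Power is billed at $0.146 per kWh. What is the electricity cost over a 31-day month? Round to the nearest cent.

$45.10

Energy = 563 W × 17.7 h/day × 31 days = 308,918 Wh = 308.9 kWh
Cost = 308.9 kWh × $0.146/kWh = $45.10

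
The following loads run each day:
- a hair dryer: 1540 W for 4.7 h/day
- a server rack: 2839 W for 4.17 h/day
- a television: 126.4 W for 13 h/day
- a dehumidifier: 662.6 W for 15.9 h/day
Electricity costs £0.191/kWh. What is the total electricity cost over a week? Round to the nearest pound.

hair dryer: 1540 W × 4.7 h × 7 d = 50,666 Wh = 50.67 kWh
server rack: 2839 W × 4.17 h × 7 d = 82,870 Wh = 82.87 kWh
television: 126.4 W × 13 h × 7 d = 11,502 Wh = 11.5 kWh
dehumidifier: 662.6 W × 15.9 h × 7 d = 73,747 Wh = 73.75 kWh
Total energy = 50.67 + 82.87 + 11.5 + 73.75 = 218.8 kWh
Cost = 218.8 kWh × £0.191 = £41.79 ≈ £42

£42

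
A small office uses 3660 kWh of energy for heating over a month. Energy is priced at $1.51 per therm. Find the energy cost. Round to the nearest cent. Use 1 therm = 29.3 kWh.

$188.62

3660 kWh × (0.03413 therm/kWh) = 124.9 therm
Cost = 124.9 therm × $1.51/therm = $188.62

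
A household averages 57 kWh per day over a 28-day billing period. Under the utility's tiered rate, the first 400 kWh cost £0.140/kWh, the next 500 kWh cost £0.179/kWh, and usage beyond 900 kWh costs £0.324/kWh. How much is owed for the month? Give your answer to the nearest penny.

£371.00

Usage = 57 kWh/day × 28 days = 1596 kWh
First 400 kWh × £0.140 = £56.00
Next 500 kWh × £0.179 = £89.50
Remaining 696 kWh × £0.324 = £225.50
Total = £371.00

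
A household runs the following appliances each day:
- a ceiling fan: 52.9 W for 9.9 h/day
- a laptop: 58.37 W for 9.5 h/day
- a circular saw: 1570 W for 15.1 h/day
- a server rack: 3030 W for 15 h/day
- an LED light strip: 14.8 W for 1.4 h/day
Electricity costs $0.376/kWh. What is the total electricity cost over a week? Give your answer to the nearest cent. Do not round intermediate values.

ceiling fan: 52.9 W × 9.9 h × 7 d = 3,666 Wh = 3.666 kWh
laptop: 58.37 W × 9.5 h × 7 d = 3,882 Wh = 3.882 kWh
circular saw: 1570 W × 15.1 h × 7 d = 165,949 Wh = 165.9 kWh
server rack: 3030 W × 15 h × 7 d = 318,150 Wh = 318.1 kWh
LED light strip: 14.8 W × 1.4 h × 7 d = 145 Wh = 0.145 kWh
Total energy = 3.666 + 3.882 + 165.9 + 318.1 + 0.145 = 491.8 kWh
Cost = 491.8 kWh × $0.376 = $184.91

$184.91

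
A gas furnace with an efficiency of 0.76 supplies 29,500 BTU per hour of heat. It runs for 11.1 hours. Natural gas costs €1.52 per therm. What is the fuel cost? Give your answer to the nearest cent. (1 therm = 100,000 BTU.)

€6.55

Heat delivered = 29,500 BTU/h × 11.1 h = 327,450 BTU
Gas input = 327,450 / 0.76 = 430,855 BTU
= 430,855 / 100,000 = 4.309 therm
Cost = 4.309 × €1.52/therm = €6.55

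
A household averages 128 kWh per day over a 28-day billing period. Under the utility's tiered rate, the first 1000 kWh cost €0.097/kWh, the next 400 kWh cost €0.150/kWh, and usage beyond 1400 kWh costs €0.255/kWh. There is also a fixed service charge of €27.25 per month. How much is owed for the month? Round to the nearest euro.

Usage = 128 kWh/day × 28 days = 3584 kWh
First 1000 kWh × €0.097 = €97.00
Next 400 kWh × €0.150 = €60.00
Remaining 2184 kWh × €0.255 = €556.92
Energy charge = €713.92; + service €27.25 = €741.17 ≈ €741

€741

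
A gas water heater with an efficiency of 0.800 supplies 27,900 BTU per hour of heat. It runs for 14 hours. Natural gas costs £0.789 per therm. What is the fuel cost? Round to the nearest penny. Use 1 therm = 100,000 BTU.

Heat delivered = 27,900 BTU/h × 14 h = 390,600 BTU
Gas input = 390,600 / 0.800 = 488,250 BTU
= 488,250 / 100,000 = 4.883 therm
Cost = 4.883 × £0.789/therm = £3.85

£3.85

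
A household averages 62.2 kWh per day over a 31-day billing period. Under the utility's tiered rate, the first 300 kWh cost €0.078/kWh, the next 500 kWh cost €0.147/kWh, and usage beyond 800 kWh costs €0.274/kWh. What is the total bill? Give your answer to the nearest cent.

Usage = 62.2 kWh/day × 31 days = 1928.2 kWh
First 300 kWh × €0.078 = €23.40
Next 500 kWh × €0.147 = €73.50
Remaining 1128.2 kWh × €0.274 = €309.13
Total = €406.03

€406.03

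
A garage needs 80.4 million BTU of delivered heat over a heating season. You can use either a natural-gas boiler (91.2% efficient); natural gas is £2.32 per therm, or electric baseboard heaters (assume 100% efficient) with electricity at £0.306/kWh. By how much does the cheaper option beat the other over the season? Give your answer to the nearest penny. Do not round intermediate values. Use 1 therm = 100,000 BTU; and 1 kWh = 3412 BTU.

£5165.29

Heat load = 80.4 × 10⁶ BTU = 80,400,000 BTU
Gas: input = 80,400,000 / 0.912 = 88,157,895 BTU = 881.6 therm → 881.6 × £2.32 = £2,045.26
Electric: 80,400,000 BTU / 3412 = 23,560 kWh → × £0.306 = £7,210.55
Difference = |£2,045.26 − £7,210.55| = £5,165.29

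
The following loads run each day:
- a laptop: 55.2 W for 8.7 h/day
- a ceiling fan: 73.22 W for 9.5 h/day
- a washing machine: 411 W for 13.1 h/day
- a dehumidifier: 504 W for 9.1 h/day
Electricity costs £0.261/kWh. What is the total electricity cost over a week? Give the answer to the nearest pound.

laptop: 55.2 W × 8.7 h × 7 d = 3,362 Wh = 3.362 kWh
ceiling fan: 73.22 W × 9.5 h × 7 d = 4,869 Wh = 4.869 kWh
washing machine: 411 W × 13.1 h × 7 d = 37,689 Wh = 37.69 kWh
dehumidifier: 504 W × 9.1 h × 7 d = 32,105 Wh = 32.1 kWh
Total energy = 3.362 + 4.869 + 37.69 + 32.1 = 78.02 kWh
Cost = 78.02 kWh × £0.261 = £20.36 ≈ £20

£20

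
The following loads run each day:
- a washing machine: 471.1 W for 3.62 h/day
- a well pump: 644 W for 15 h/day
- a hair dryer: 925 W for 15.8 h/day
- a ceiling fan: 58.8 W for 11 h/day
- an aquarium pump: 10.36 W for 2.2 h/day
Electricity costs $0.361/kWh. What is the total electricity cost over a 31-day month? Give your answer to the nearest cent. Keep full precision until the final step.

washing machine: 471.1 W × 3.62 h × 31 d = 52,867 Wh = 52.87 kWh
well pump: 644 W × 15 h × 31 d = 299,460 Wh = 299.5 kWh
hair dryer: 925 W × 15.8 h × 31 d = 453,065 Wh = 453.1 kWh
ceiling fan: 58.8 W × 11 h × 31 d = 20,051 Wh = 20.05 kWh
aquarium pump: 10.36 W × 2.2 h × 31 d = 707 Wh = 0.7066 kWh
Total energy = 52.87 + 299.5 + 453.1 + 20.05 + 0.7066 = 826.1 kWh
Cost = 826.1 kWh × $0.361 = $298.24

$298.24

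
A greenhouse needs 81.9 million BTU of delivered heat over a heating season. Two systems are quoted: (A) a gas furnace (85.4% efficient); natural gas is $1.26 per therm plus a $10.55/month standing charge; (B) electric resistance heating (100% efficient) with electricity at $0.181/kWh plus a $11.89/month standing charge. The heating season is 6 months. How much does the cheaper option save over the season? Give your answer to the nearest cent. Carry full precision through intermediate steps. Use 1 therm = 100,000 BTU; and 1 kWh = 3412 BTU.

$3144.32

Heat load = 81.9 × 10⁶ BTU = 81,900,000 BTU
Gas: input = 81,900,000 / 0.854 = 95,901,639 BTU = 959 therm → 959 × $1.26 = $1,208.36; + 6 × $10.55 standing = $1,271.66
Electric: 81,900,000 BTU / 3412 = 24,000 kWh → × $0.181 = $4,344.64; + 6 × $11.89 standing = $4,415.98
Difference = |$1,271.66 − $4,415.98| = $3,144.32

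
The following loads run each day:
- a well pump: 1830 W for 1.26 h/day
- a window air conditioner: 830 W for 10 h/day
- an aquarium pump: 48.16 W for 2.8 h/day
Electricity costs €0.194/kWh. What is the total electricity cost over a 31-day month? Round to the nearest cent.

well pump: 1830 W × 1.26 h × 31 d = 71,480 Wh = 71.48 kWh
window air conditioner: 830 W × 10 h × 31 d = 257,300 Wh = 257.3 kWh
aquarium pump: 48.16 W × 2.8 h × 31 d = 4,180 Wh = 4.18 kWh
Total energy = 71.48 + 257.3 + 4.18 = 333 kWh
Cost = 333 kWh × €0.194 = €64.59

€64.59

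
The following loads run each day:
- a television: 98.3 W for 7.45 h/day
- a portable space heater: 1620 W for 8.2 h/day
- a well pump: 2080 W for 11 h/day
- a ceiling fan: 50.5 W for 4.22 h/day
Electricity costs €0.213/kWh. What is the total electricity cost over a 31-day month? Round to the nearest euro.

television: 98.3 W × 7.45 h × 31 d = 22,702 Wh = 22.7 kWh
portable space heater: 1620 W × 8.2 h × 31 d = 411,804 Wh = 411.8 kWh
well pump: 2080 W × 11 h × 31 d = 709,280 Wh = 709.3 kWh
ceiling fan: 50.5 W × 4.22 h × 31 d = 6,606 Wh = 6.606 kWh
Total energy = 22.7 + 411.8 + 709.3 + 6.606 = 1,150 kWh
Cost = 1,150 kWh × €0.213 = €245.03 ≈ €245

€245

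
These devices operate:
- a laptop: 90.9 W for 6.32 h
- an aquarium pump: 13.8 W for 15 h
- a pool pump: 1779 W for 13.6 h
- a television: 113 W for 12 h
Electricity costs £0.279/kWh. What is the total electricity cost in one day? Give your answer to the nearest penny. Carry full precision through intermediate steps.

laptop: 90.9 W × 6.32 h = 574 Wh = 0.5745 kWh
aquarium pump: 13.8 W × 15 h = 207 Wh = 0.207 kWh
pool pump: 1779 W × 13.6 h = 24,194 Wh = 24.19 kWh
television: 113 W × 12 h = 1,356 Wh = 1.356 kWh
Total energy = 0.5745 + 0.207 + 24.19 + 1.356 = 26.33 kWh
Cost = 26.33 kWh × £0.279 = £7.35

£7.35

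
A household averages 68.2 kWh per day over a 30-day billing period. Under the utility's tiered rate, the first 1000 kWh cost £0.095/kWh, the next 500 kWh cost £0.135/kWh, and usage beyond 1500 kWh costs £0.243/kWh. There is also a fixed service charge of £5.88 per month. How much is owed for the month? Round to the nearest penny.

£301.06

Usage = 68.2 kWh/day × 30 days = 2046 kWh
First 1000 kWh × £0.095 = £95.00
Next 500 kWh × £0.135 = £67.50
Remaining 546 kWh × £0.243 = £132.68
Energy charge = £295.18; + service £5.88 = £301.06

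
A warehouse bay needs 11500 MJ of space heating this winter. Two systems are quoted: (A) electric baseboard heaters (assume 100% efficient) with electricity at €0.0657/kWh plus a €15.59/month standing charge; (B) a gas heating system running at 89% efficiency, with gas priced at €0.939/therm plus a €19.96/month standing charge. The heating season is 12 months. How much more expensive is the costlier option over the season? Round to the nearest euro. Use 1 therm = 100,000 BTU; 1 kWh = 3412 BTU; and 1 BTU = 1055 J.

€42

Heat load = 11500 MJ = 11,500,000,000 J / 1055 = 10,900,474 BTU
Gas: input = 10,900,474 / 0.89 = 12,247,724 BTU = 122.5 therm → 122.5 × €0.939 = €115.01; + 12 × €19.96 standing = €354.53
Electric: 10,900,474 BTU / 3412 = 3,195 kWh → × €0.0657 = €209.89; + 12 × €15.59 standing = €396.97
Difference = |€354.53 − €396.97| = €42.45 ≈ €42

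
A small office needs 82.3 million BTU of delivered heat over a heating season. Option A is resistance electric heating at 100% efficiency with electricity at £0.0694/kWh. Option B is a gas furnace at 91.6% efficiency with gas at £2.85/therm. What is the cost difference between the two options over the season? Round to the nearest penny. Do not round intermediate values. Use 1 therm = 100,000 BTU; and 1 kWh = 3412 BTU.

Heat load = 82.3 × 10⁶ BTU = 82,300,000 BTU
Gas: input = 82,300,000 / 0.916 = 89,847,162 BTU = 898.5 therm → 898.5 × £2.85 = £2,560.64
Electric: 82,300,000 BTU / 3412 = 24,120 kWh → × £0.0694 = £1,673.98
Difference = |£2,560.64 − £1,673.98| = £886.66

£886.66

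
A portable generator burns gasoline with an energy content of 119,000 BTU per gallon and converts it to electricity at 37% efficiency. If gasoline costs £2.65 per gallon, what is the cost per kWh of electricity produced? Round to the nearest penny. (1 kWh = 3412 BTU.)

Electrical output per gallon = 119,000 BTU × 0.37 / 3412 BTU/kWh = 12.9 kWh
Cost per kWh = £2.65 / 12.9 kWh = £0.205

£0.21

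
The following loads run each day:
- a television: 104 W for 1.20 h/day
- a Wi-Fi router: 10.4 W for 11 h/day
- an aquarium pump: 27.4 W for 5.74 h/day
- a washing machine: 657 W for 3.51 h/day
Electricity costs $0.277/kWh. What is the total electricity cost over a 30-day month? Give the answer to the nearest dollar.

$22

television: 104 W × 1.20 h × 30 d = 3,744 Wh = 3.744 kWh
Wi-Fi router: 10.4 W × 11 h × 30 d = 3,432 Wh = 3.432 kWh
aquarium pump: 27.4 W × 5.74 h × 30 d = 4,718 Wh = 4.718 kWh
washing machine: 657 W × 3.51 h × 30 d = 69,182 Wh = 69.18 kWh
Total energy = 3.744 + 3.432 + 4.718 + 69.18 = 81.08 kWh
Cost = 81.08 kWh × $0.277 = $22.46 ≈ $22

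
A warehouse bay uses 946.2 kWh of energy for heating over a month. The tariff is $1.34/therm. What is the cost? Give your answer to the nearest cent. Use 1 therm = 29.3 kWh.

946.2 kWh × (0.03413 therm/kWh) = 32.29 therm
Cost = 32.29 therm × $1.34/therm = $43.27

$43.27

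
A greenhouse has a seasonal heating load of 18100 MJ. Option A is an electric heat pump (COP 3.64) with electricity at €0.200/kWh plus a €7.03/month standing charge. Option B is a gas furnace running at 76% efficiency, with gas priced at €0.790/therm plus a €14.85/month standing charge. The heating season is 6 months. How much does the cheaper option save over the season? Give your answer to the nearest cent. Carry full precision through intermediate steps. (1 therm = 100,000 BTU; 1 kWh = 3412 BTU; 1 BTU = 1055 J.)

€51.02

Heat load = 18100 MJ = 18,100,000,000 J / 1055 = 17,156,398 BTU
Gas: input = 17,156,398 / 0.76 = 22,574,208 BTU = 225.7 therm → 225.7 × €0.790 = €178.34; + 6 × €14.85 standing = €267.44
Heat pump: 17,156,398 BTU / 3412 = 5,028 kWh heat; / 3.64 = 1,381 kWh in → × €0.200 = €276.28; + 6 × €7.03 standing = €318.46
Difference = |€267.44 − €318.46| = €51.02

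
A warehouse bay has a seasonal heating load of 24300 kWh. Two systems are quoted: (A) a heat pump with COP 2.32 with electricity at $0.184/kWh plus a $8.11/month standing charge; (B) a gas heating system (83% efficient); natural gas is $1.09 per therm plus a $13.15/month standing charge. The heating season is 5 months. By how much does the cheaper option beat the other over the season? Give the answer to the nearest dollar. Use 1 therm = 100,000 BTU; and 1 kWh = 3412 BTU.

Heat load = 24300 kWh × 3412 = 82,911,600 BTU
Gas: input = 82,911,600 / 0.83 = 99,893,494 BTU = 998.9 therm → 998.9 × $1.09 = $1,088.84; + 5 × $13.15 standing = $1,154.59
Heat pump: 82,911,600 BTU / 3412 = 24,300 kWh heat; / 2.32 = 10,470 kWh in → × $0.184 = $1,927.24; + 5 × $8.11 standing = $1,967.79
Difference = |$1,154.59 − $1,967.79| = $813.20 ≈ $813

$813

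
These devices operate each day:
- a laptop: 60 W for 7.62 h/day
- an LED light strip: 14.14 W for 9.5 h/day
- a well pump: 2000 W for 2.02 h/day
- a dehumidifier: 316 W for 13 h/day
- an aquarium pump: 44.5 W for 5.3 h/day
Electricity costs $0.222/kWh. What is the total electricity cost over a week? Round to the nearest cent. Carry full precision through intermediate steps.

laptop: 60 W × 7.62 h × 7 d = 3,200 Wh = 3.2 kWh
LED light strip: 14.14 W × 9.5 h × 7 d = 940 Wh = 0.9403 kWh
well pump: 2000 W × 2.02 h × 7 d = 28,280 Wh = 28.28 kWh
dehumidifier: 316 W × 13 h × 7 d = 28,756 Wh = 28.76 kWh
aquarium pump: 44.5 W × 5.3 h × 7 d = 1,651 Wh = 1.651 kWh
Total energy = 3.2 + 0.9403 + 28.28 + 28.76 + 1.651 = 62.83 kWh
Cost = 62.83 kWh × $0.222 = $13.95

$13.95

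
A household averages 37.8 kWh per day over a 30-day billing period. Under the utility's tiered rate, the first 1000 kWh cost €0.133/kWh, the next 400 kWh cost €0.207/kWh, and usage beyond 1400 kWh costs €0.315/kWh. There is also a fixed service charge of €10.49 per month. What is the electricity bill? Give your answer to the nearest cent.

€171.23

Usage = 37.8 kWh/day × 30 days = 1134 kWh
First 1000 kWh × €0.133 = €133.00
Next 134 kWh × €0.207 = €27.74
Remaining tier: 0 kWh (not reached)
Energy charge = €160.74; + service €10.49 = €171.23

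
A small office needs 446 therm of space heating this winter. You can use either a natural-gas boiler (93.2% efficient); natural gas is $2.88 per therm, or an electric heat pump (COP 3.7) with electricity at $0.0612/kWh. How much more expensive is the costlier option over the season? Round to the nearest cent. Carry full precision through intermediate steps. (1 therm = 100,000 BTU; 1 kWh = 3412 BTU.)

$1161.99

Heat load = 446 therm × 100,000 = 44,600,000 BTU
Gas: input = 44,600,000 / 0.932 = 47,854,077 BTU = 478.5 therm → 478.5 × $2.88 = $1,378.20
Heat pump: 44,600,000 BTU / 3412 = 13,070 kWh heat; / 3.7 = 3,533 kWh in → × $0.0612 = $216.21
Difference = |$1,378.20 − $216.21| = $1,161.99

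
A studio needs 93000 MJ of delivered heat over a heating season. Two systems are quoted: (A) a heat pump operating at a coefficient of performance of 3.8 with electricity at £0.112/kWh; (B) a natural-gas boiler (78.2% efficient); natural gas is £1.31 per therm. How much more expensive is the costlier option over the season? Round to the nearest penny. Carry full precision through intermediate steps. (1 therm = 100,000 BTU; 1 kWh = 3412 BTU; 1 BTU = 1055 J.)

£715.23

Heat load = 93000 MJ = 93,000,000,000 J / 1055 = 88,151,659 BTU
Gas: input = 88,151,659 / 0.782 = 112,725,906 BTU = 1,127 therm → 1,127 × £1.31 = £1,476.71
Heat pump: 88,151,659 BTU / 3412 = 25,840 kWh heat; / 3.8 = 6,799 kWh in → × £0.112 = £761.48
Difference = |£1,476.71 − £761.48| = £715.23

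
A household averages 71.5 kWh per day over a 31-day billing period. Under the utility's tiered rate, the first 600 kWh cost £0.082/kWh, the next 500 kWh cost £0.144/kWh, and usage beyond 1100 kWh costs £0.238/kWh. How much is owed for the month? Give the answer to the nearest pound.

£387

Usage = 71.5 kWh/day × 31 days = 2216.5 kWh
First 600 kWh × £0.082 = £49.20
Next 500 kWh × £0.144 = £72.00
Remaining 1116.5 kWh × £0.238 = £265.73
Total = £386.93 ≈ £387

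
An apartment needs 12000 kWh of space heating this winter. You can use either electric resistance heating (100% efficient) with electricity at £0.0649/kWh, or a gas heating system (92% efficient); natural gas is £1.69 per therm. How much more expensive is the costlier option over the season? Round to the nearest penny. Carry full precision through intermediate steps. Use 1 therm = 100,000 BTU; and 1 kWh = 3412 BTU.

Heat load = 12000 kWh × 3412 = 40,944,000 BTU
Gas: input = 40,944,000 / 0.92 = 44,504,348 BTU = 445 therm → 445 × £1.69 = £752.12
Electric: 40,944,000 BTU / 3412 = 12,000 kWh → × £0.0649 = £778.80
Difference = |£752.12 − £778.80| = £26.68

£26.68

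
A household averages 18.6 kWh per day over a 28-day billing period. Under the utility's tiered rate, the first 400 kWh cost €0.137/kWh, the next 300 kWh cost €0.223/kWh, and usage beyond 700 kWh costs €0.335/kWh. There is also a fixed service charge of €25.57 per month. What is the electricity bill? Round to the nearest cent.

Usage = 18.6 kWh/day × 28 days = 520.8 kWh
First 400 kWh × €0.137 = €54.80
Next 120.8 kWh × €0.223 = €26.94
Remaining tier: 0 kWh (not reached)
Energy charge = €81.74; + service €25.57 = €107.31

€107.31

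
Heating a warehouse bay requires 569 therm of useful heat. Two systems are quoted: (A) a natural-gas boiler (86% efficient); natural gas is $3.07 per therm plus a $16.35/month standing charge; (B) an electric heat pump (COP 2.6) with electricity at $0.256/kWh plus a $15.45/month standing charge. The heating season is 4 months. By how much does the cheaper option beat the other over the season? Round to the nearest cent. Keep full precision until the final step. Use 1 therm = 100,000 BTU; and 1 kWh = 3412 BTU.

$392.81

Heat load = 569 therm × 100,000 = 56,900,000 BTU
Gas: input = 56,900,000 / 0.86 = 66,162,791 BTU = 661.6 therm → 661.6 × $3.07 = $2,031.20; + 4 × $16.35 standing = $2,096.60
Heat pump: 56,900,000 BTU / 3412 = 16,680 kWh heat; / 2.6 = 6,414 kWh in → × $0.256 = $1,641.99; + 4 × $15.45 standing = $1,703.79
Difference = |$2,096.60 − $1,703.79| = $392.81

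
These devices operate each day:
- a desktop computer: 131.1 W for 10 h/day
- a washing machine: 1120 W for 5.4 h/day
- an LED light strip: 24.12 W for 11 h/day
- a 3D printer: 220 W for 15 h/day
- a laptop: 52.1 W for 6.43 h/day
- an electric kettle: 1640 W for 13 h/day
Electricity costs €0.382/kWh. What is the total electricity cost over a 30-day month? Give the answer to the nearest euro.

€373

desktop computer: 131.1 W × 10 h × 30 d = 39,330 Wh = 39.33 kWh
washing machine: 1120 W × 5.4 h × 30 d = 181,440 Wh = 181.4 kWh
LED light strip: 24.12 W × 11 h × 30 d = 7,960 Wh = 7.96 kWh
3D printer: 220 W × 15 h × 30 d = 99,000 Wh = 99 kWh
laptop: 52.1 W × 6.43 h × 30 d = 10,050 Wh = 10.05 kWh
electric kettle: 1640 W × 13 h × 30 d = 639,600 Wh = 639.6 kWh
Total energy = 39.33 + 181.4 + 7.96 + 99 + 10.05 + 639.6 = 977.4 kWh
Cost = 977.4 kWh × €0.382 = €373.36 ≈ €373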